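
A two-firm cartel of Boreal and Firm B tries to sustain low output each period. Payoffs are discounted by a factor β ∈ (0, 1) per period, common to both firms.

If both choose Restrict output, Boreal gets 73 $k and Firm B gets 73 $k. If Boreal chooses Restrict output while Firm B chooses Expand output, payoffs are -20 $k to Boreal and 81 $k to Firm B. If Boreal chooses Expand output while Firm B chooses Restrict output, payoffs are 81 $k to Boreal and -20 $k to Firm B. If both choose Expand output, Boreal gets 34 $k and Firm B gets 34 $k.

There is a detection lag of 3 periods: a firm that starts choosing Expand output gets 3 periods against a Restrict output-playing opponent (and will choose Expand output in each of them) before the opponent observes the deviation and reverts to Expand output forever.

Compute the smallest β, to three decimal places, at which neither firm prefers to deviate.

Deviating for the 3 undetected periods gains 81−73 = 8 per period over cooperation, then loses 73−34 = 39 per period forever once punishment starts.
Gain: 8(1 + β + … + β^2); loss: 39·β^3/(1−β).
No profitable deviation ⇔ 8(1−β^3) ≤ 39·β^3, i.e. β^3 ≥ 8/(8+39) = 8/47.
Hence β ≥ (8/47)^(1/3) ≈ 0.554.

0.554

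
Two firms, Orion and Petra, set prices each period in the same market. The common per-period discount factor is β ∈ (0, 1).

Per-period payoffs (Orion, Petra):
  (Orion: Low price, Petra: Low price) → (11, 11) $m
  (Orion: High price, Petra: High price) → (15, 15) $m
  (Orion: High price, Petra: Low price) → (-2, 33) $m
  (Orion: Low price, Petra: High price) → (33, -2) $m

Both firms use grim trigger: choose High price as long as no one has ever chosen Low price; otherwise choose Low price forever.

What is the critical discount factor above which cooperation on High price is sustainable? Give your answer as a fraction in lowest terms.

9/11

Under grim trigger the critical discount factor is (T−C)/(T−P) with T = 33, C = 15, P = 11.
β* = (33−15)/(33−11) = 18/22 = 9/11.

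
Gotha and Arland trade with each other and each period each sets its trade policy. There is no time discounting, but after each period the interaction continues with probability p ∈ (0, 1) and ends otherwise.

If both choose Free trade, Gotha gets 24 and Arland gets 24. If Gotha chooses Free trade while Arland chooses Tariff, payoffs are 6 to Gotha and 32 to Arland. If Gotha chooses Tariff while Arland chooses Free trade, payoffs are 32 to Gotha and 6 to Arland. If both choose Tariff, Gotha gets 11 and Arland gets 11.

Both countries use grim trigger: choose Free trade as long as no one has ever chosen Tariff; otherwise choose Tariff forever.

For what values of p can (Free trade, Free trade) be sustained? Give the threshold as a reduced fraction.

8/21

With no time discounting, the continuation probability p plays the role of the discount factor.
Grim-trigger IC: 24/(1−p) ≥ 32 + 11p/(1−p) ⇒ p ≥ (32−24)/(32−11) = 8/21.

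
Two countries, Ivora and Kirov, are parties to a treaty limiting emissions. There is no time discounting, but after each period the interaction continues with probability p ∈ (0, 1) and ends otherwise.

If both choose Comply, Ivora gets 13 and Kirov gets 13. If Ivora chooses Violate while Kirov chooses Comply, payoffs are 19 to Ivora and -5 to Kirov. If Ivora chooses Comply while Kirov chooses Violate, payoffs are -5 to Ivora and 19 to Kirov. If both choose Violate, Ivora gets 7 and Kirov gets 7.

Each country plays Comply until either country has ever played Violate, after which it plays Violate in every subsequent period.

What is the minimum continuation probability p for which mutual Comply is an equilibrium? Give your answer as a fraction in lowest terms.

Expected cooperation value is 13 + p·13 + p²·13 + … = 13/(1−p); deviation gives 19 + p·7/(1−p).
13 ≥ 19(1−p) + 7p ⇒ 12p ≥ 6 ⇒ p ≥ 6/12 = 1/2.

1/2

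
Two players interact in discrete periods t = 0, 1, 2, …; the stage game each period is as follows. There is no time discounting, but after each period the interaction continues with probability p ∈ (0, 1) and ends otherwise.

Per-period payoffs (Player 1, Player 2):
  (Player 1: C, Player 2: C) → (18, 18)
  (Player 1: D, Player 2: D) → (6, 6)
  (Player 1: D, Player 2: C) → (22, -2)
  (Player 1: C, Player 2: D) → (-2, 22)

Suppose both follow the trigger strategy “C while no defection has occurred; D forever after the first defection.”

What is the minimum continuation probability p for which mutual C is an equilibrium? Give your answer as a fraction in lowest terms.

Expected cooperation value is 18 + p·18 + p²·18 + … = 18/(1−p); deviation gives 22 + p·6/(1−p).
18 ≥ 22(1−p) + 6p ⇒ 16p ≥ 4 ⇒ p ≥ 4/16 = 1/4.

1/4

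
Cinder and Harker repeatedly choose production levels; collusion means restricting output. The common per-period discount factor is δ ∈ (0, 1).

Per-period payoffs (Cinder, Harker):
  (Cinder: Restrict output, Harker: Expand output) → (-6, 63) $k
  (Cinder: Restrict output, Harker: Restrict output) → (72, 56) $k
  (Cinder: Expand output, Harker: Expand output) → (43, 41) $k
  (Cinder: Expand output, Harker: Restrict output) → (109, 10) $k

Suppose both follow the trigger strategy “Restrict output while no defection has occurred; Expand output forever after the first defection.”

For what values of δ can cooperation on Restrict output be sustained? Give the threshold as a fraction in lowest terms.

For Cinder: deviation gain 109−72 = 37, per-period punishment loss 72−43 = 29. IC gives δ ≥ 37/66.
For Harker: gain 7, loss 15 per period, so δ ≥ 7/22.
The tighter constraint is Cinder's, so cooperation needs δ ≥ 37/66.

37/66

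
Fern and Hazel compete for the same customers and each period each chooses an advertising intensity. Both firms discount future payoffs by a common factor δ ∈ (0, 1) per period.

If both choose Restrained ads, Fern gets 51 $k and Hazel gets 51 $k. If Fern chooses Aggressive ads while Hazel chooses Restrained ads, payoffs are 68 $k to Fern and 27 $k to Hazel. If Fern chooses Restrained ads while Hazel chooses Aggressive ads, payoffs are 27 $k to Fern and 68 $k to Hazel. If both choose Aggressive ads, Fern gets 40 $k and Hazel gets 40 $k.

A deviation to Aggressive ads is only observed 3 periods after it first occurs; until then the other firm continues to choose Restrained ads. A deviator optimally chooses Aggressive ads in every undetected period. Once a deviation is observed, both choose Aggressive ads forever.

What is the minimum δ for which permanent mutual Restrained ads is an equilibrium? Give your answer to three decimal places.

Deviating for the 3 undetected periods gains 68−51 = 17 per period over cooperation, then loses 51−40 = 11 per period forever once punishment starts.
Gain: 17(1 + δ + … + δ^2); loss: 11·δ^3/(1−δ).
No profitable deviation ⇔ 17(1−δ^3) ≤ 11·δ^3, i.e. δ^3 ≥ 17/(17+11) = 17/28.
Hence δ ≥ (17/28)^(1/3) ≈ 0.847.

0.847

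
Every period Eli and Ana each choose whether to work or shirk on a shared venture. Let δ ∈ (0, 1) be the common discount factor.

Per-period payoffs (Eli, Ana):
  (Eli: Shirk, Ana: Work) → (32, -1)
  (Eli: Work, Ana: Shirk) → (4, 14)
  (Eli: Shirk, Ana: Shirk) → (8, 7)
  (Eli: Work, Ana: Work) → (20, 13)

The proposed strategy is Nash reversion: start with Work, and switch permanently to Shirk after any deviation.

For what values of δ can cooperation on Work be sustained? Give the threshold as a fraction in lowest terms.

Eli's threshold: (32−20)/(32−8) = 1/2.
Ana's threshold: (14−13)/(14−7) = 1/7.
1/2 > 1/7, so Eli binds and δ* = 1/2.

1/2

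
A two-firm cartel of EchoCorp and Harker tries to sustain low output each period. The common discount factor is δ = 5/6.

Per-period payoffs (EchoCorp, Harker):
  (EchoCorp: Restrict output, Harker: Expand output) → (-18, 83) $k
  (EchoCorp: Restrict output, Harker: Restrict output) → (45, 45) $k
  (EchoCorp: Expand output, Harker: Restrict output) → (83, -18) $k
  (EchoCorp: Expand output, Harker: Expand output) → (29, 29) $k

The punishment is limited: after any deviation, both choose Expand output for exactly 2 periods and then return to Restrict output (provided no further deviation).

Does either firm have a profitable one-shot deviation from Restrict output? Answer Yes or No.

IC: δ+…+δ^2 ≥ (83−45)/(45−29) = 19/8.
At δ = 5/6: partial sum = 1.5278 < 2.3750. Cooperation not sustainable.

Yes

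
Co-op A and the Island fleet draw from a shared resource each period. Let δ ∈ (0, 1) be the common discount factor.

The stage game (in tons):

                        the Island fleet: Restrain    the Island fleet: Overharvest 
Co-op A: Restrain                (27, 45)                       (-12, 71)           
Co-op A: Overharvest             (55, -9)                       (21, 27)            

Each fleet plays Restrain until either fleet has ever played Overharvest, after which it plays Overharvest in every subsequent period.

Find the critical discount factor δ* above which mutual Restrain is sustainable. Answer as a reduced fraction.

14/17

Co-op A: cooperation gives 27 each period; deviation gives 55 once then 21 forever.
  27/(1−δ) ≥ 55 + 21δ/(1−δ) ⇒ δ ≥ 28/34 = 14/17.
the Island fleet: cooperation gives 45 each period; deviation gives 71 once then 27 forever.
  δ ≥ 26/44 = 13/22.
Both must hold, so the binding constraint is Co-op A's: δ ≥ 14/17.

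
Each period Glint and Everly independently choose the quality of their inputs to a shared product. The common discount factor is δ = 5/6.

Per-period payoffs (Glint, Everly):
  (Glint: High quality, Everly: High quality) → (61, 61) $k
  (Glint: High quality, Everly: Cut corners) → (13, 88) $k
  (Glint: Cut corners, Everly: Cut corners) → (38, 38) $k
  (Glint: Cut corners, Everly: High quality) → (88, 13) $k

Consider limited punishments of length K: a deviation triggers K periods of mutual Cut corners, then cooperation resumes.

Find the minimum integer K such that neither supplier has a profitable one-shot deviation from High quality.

No profitable deviation requires (61−38)(δ+…+δ^K) ≥ 88−61, i.e. δ+…+δ^K ≥ 27/23 ≈ 1.1739.
With δ = 5/6, the partial sums are K=1: 0.8333, K=2: 1.5278.
K = 2 is the first length at which the sum reaches 1.1739.

2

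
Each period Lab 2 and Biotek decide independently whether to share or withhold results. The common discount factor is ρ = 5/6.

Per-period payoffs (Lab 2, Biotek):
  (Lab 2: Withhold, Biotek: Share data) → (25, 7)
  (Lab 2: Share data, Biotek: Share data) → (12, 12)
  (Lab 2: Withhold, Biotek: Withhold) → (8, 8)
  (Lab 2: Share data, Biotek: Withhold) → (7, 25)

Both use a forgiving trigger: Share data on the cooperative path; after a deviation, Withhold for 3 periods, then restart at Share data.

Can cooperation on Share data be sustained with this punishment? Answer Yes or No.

IC: ρ+…+ρ^3 ≥ (25−12)/(12−8) = 13/4.
At ρ = 5/6: partial sum = 2.1065 < 3.2500. Cooperation not sustainable.

No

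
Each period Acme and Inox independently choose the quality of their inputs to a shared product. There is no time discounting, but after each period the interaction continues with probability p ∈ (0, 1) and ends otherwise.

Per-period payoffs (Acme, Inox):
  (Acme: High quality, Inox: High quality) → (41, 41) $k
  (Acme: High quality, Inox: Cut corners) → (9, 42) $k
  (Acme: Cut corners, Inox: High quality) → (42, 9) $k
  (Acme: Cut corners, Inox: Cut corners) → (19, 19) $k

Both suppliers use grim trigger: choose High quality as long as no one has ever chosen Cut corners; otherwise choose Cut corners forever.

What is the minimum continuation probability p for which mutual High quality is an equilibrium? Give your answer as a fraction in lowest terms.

1/23

Expected cooperation value is 41 + p·41 + p²·41 + … = 41/(1−p); deviation gives 42 + p·19/(1−p).
41 ≥ 42(1−p) + 19p ⇒ 23p ≥ 1 ⇒ p ≥ 1/23.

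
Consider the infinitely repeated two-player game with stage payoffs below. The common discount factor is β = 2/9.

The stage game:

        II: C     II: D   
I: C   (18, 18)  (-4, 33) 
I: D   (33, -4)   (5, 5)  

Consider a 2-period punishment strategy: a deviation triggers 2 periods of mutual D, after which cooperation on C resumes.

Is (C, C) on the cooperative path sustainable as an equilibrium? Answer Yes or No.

A one-shot deviation gives 33 now, then 5 for 2 periods, then back to 18.
Gain from deviating: (33−18) today; loss: (18−5) in each of the next 2 periods.
No-deviation condition: (18−5)(β+…+β^2) ≥ 33−18, i.e. β+…+β^2 ≥ 15/13.
At β = 2/9: β+…+β^2 = 0.2716 < 1.1538.
So cooperation is not sustainable.

No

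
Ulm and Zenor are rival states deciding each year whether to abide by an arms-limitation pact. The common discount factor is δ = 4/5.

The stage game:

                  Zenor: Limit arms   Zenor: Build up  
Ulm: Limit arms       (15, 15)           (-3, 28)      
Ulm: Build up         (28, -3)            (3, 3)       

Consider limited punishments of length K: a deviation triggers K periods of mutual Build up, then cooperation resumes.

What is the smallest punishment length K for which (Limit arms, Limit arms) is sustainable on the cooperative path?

2

IC: δ(1−δ^K)/(1−δ) ≥ (28−15)/(15−3) = 13/12.
With δ = 4/5: need 1 − δ^K ≥ 13/12·(1−4/5)/(4/5), i.e. δ^K ≤ 0.7292.
Since (4/5)^1 = 0.8000 and (4/5)^2 = 0.6400, the smallest such K is 2.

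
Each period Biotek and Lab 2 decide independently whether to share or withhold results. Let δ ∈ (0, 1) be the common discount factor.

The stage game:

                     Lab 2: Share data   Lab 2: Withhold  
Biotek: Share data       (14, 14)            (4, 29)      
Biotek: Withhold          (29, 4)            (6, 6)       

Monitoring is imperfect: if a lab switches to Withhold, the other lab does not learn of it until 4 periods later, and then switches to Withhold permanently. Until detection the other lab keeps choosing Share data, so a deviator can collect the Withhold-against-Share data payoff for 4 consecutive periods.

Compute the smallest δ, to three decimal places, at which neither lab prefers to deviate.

Deviating for the 4 undetected periods gains 29−14 = 15 per period over cooperation, then loses 14−6 = 8 per period forever once punishment starts.
Gain: 15(1 + δ + … + δ^3); loss: 8·δ^4/(1−δ).
No profitable deviation ⇔ 15(1−δ^4) ≤ 8·δ^4, i.e. δ^4 ≥ 15/(15+8) = 15/23.
Hence δ ≥ (15/23)^(1/4) ≈ 0.899.

0.899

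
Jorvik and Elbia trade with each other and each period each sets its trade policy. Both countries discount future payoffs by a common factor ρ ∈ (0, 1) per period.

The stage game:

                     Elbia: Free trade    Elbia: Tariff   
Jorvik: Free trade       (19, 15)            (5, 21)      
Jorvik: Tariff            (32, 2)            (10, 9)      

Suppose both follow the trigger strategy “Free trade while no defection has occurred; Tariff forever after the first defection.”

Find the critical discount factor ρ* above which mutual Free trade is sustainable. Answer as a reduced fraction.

For Jorvik: deviation gain 32−19 = 13, per-period punishment loss 19−10 = 9. IC gives ρ ≥ 13/22.
For Elbia: gain 6, loss 6 per period, so ρ ≥ 6/12 = 1/2.
The tighter constraint is Jorvik's, so cooperation needs ρ ≥ 13/22.

13/22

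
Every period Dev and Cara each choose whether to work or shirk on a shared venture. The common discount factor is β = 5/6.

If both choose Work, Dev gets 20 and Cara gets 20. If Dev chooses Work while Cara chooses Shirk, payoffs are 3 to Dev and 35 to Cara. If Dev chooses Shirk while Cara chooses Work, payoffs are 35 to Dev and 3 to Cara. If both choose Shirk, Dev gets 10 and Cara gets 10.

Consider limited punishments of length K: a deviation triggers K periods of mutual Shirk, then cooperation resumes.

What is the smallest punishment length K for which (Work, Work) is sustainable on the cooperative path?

Need Σ_{k=1}^{K} β^k ≥ (35−20)/(20−10) = 1.5000 at β = 5/6.
At K = 1 the sum is 0.8333 < 1.5000; at K = 2 it is 1.5278 ≥ 1.5000.
So the minimum punishment length is K = 2.

2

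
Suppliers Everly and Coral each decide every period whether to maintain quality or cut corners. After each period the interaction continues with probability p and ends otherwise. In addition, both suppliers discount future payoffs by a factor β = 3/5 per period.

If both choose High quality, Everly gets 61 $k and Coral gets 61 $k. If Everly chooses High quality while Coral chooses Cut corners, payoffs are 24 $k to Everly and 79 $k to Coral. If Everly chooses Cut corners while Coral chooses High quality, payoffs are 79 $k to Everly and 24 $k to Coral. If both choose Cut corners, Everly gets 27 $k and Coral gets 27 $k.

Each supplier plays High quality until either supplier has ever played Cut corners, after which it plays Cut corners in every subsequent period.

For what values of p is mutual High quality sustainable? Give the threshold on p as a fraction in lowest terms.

Expected continuation weight on next period's payoff is β·p = 3/5·p, which plays the role of the discount factor.
Cooperation requires 3/5·p ≥ (79−61)/(79−27) = 9/26, hence p ≥ 15/26.

15/26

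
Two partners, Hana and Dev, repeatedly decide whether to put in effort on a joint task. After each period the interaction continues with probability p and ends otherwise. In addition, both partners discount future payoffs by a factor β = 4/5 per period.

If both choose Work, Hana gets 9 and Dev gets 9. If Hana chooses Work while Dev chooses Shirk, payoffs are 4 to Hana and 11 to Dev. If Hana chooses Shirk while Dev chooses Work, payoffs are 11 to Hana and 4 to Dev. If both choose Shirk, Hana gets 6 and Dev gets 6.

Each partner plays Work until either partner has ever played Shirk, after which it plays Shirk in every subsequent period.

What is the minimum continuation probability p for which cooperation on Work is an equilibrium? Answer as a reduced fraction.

1/2

Expected continuation weight on next period's payoff is β·p = 4/5·p, which plays the role of the discount factor.
Cooperation requires 4/5·p ≥ (11−9)/(11−6) = 2/5, hence p ≥ 1/2.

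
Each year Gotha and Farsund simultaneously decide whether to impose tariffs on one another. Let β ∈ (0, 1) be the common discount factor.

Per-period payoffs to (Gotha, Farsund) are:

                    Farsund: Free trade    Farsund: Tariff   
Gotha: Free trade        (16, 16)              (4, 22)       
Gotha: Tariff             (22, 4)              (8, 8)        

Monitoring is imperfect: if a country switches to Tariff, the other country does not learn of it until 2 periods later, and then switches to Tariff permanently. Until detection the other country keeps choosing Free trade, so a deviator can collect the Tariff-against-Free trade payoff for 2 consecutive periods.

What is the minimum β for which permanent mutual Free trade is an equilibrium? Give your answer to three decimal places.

The best deviation is to choose Tariff for all 2 undetected periods, earning 22 each, then 8 forever once detected.
Deviation value: 22(1−β^2)/(1−β) + 8β^2/(1−β); cooperation value: 16/(1−β).
IC: 16 ≥ 22(1−β^2) + 8β^2 = 22 − 14β^2.
So β^2 ≥ 6/14 = 3/7, giving β ≥ (3/7)^(1/2) ≈ 0.655.

0.655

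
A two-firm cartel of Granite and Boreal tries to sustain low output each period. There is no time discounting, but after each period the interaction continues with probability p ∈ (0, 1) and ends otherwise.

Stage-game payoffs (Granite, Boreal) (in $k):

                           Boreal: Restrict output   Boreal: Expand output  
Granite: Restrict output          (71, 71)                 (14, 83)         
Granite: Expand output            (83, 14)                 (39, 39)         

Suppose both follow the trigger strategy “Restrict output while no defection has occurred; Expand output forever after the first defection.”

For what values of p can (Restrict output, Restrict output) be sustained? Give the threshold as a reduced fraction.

With no time discounting, the continuation probability p plays the role of the discount factor.
Grim-trigger IC: 71/(1−p) ≥ 83 + 39p/(1−p) ⇒ p ≥ (83−71)/(83−39) = 3/11.

3/11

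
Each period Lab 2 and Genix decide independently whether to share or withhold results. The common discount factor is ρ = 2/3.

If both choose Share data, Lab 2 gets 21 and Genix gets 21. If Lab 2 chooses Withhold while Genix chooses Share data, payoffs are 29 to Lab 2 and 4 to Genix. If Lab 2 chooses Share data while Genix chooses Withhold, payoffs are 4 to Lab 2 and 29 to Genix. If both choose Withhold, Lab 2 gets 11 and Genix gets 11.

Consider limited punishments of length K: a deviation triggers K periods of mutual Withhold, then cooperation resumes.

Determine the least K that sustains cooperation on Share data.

2

No profitable deviation requires (21−11)(ρ+…+ρ^K) ≥ 29−21, i.e. ρ+…+ρ^K ≥ 4/5 ≈ 0.8000.
With ρ = 2/3, the partial sums are K=1: 0.6667, K=2: 1.1111.
K = 2 is the first length at which the sum reaches 0.8000.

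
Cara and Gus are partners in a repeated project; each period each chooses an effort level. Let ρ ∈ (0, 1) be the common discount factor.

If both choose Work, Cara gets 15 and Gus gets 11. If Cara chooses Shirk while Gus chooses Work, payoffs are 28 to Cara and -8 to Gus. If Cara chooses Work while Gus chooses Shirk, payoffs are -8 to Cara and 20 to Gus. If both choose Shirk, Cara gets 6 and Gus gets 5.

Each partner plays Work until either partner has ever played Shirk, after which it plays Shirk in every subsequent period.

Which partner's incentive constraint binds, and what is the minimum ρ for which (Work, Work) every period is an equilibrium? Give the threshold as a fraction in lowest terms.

Cara: cooperation gives 15 each period; deviation gives 28 once then 6 forever.
  15/(1−ρ) ≥ 28 + 6ρ/(1−ρ) ⇒ ρ ≥ 13/22.
Gus: cooperation gives 11 each period; deviation gives 20 once then 5 forever.
  ρ ≥ 9/15 = 3/5.
Both must hold, so the binding constraint is Gus's: ρ ≥ 3/5.

Gus; ρ ≥ 3/5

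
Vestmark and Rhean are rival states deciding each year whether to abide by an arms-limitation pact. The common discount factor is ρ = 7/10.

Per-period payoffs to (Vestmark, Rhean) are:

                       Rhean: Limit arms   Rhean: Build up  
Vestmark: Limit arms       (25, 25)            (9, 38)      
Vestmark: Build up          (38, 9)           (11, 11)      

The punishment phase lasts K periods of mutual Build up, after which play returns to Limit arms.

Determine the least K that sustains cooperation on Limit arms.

IC: ρ(1−ρ^K)/(1−ρ) ≥ (38−25)/(25−11) = 13/14.
With ρ = 7/10: need 1 − ρ^K ≥ 13/14·(1−7/10)/(7/10), i.e. ρ^K ≤ 0.6020.
Since (7/10)^1 = 0.7000 and (7/10)^2 = 0.4900, the smallest such K is 2.

2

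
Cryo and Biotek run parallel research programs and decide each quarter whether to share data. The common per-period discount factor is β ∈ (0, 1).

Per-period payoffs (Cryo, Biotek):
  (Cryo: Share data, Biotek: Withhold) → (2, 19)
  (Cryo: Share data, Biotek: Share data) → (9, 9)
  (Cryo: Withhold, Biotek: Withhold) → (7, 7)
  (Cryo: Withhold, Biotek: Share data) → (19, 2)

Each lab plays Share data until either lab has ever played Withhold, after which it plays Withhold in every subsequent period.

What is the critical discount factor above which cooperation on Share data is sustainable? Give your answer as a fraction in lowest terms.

5/6

9/(1−β) ≥ 19 + 7β/(1−β)
9 ≥ 19 − 12β
β ≥ 10/12 = 5/6.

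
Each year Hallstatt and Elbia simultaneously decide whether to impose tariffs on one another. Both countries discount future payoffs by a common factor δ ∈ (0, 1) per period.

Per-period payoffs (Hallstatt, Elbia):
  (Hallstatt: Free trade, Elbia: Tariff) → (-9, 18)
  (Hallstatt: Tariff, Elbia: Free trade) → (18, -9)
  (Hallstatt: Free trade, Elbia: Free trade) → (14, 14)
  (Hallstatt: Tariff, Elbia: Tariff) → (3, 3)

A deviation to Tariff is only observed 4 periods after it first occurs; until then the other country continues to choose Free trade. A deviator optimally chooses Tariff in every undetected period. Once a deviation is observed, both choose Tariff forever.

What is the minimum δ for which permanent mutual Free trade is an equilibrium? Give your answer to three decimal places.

0.719

Deviating for the 4 undetected periods gains 18−14 = 4 per period over cooperation, then loses 14−3 = 11 per period forever once punishment starts.
Gain: 4(1 + δ + … + δ^3); loss: 11·δ^4/(1−δ).
No profitable deviation ⇔ 4(1−δ^4) ≤ 11·δ^4, i.e. δ^4 ≥ 4/(4+11) = 4/15.
Hence δ ≥ (4/15)^(1/4) ≈ 0.719.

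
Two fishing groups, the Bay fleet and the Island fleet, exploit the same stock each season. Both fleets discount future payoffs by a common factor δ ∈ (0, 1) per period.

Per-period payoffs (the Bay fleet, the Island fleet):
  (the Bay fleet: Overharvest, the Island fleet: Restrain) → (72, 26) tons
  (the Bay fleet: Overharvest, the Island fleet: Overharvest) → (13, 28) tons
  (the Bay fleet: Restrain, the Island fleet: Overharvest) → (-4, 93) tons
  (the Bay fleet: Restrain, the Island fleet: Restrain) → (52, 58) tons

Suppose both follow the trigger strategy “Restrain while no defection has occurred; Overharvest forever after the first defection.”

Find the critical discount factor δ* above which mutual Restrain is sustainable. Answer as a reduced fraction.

7/13

For the Bay fleet: deviation gain 72−52 = 20, per-period punishment loss 52−13 = 39. IC gives δ ≥ 20/59.
For the Island fleet: gain 35, loss 30 per period, so δ ≥ 35/65 = 7/13.
The tighter constraint is the Island fleet's, so cooperation needs δ ≥ 7/13.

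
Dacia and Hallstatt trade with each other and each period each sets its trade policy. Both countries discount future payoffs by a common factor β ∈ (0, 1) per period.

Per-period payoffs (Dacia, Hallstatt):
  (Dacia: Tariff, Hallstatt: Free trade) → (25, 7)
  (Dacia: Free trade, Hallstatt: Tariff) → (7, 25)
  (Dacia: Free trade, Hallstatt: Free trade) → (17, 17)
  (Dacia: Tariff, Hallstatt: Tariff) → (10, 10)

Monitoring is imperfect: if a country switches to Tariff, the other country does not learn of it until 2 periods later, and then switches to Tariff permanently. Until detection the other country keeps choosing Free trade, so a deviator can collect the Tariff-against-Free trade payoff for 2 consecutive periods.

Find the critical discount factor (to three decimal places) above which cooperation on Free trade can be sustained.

0.730

The best deviation is to choose Tariff for all 2 undetected periods, earning 25 each, then 10 forever once detected.
Deviation value: 25(1−β^2)/(1−β) + 10β^2/(1−β); cooperation value: 17/(1−β).
IC: 17 ≥ 25(1−β^2) + 10β^2 = 25 − 15β^2.
So β^2 ≥ 8/15, giving β ≥ (8/15)^(1/2) ≈ 0.730.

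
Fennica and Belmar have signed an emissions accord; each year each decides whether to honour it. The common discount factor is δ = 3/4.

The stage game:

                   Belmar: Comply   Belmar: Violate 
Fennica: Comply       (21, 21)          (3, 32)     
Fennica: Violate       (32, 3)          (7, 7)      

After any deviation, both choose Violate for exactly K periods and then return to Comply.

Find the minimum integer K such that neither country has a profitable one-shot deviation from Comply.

No profitable deviation requires (21−7)(δ+…+δ^K) ≥ 32−21, i.e. δ+…+δ^K ≥ 11/14 ≈ 0.7857.
With δ = 3/4, the partial sums are K=1: 0.7500, K=2: 1.3125.
K = 2 is the first length at which the sum reaches 0.7857.

2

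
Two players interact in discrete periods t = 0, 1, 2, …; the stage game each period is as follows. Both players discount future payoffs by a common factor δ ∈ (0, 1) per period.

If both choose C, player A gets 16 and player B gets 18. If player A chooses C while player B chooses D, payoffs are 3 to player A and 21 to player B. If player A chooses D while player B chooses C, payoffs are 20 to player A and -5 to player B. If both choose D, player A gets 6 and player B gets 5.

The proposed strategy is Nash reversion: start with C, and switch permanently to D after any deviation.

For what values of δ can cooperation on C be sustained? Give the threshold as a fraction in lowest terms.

For player A: deviation gain 20−16 = 4, per-period punishment loss 16−6 = 10. IC gives δ ≥ 4/14 = 2/7.
For player B: gain 3, loss 13 per period, so δ ≥ 3/16.
The tighter constraint is player A's, so cooperation needs δ ≥ 2/7.

2/7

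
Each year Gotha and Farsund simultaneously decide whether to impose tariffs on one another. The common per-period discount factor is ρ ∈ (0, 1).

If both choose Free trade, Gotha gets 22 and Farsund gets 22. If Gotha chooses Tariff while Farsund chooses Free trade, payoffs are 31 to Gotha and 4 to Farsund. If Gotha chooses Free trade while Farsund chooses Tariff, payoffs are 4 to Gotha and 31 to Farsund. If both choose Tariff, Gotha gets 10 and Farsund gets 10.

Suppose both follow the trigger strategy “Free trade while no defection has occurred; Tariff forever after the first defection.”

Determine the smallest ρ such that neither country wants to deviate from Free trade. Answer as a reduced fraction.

Under grim trigger the critical discount factor is (T−C)/(T−P) with T = 31, C = 22, P = 10.
ρ* = (31−22)/(31−10) = 9/21 = 3/7.

3/7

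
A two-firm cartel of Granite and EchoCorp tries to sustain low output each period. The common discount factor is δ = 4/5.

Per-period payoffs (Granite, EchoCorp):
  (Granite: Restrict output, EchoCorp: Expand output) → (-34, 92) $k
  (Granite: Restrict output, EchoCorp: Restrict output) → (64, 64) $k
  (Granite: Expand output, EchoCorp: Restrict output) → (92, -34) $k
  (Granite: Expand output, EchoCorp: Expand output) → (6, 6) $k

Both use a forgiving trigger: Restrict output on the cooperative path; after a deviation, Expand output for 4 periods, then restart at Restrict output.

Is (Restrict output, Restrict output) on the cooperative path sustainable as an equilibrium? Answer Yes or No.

Yes

IC: δ+…+δ^4 ≥ (92−64)/(64−6) = 14/29.
At δ = 4/5: partial sum = 2.3616 ≥ 0.4828. Cooperation sustainable.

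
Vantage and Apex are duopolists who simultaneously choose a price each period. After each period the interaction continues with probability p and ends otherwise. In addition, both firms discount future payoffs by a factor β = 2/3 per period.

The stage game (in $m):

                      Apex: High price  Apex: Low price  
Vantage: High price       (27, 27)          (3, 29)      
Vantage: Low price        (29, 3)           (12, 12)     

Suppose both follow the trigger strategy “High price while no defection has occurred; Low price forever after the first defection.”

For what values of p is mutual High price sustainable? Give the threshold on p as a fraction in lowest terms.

3/17

Expected continuation weight on next period's payoff is β·p = 2/3·p, which plays the role of the discount factor.
Cooperation requires 2/3·p ≥ (29−27)/(29−12) = 2/17, hence p ≥ 3/17.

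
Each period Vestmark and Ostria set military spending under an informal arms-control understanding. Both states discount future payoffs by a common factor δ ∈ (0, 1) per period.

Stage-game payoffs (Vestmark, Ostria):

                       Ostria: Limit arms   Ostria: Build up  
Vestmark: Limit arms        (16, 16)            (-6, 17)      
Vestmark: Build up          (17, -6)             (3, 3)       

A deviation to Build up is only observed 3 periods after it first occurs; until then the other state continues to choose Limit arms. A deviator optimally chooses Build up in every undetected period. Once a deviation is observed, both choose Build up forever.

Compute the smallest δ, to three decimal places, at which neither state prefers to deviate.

0.415

Deviating for the 3 undetected periods gains 17−16 = 1 per period over cooperation, then loses 16−3 = 13 per period forever once punishment starts.
Gain: 1(1 + δ + … + δ^2); loss: 13·δ^3/(1−δ).
No profitable deviation ⇔ 1(1−δ^3) ≤ 13·δ^3, i.e. δ^3 ≥ 1/(1+13) = 1/14.
Hence δ ≥ (1/14)^(1/3) ≈ 0.415.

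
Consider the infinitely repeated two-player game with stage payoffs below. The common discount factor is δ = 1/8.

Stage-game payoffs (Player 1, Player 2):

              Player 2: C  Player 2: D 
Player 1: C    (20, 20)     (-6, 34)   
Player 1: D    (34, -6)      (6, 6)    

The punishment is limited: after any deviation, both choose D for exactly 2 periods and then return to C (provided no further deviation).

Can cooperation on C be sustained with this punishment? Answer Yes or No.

IC: δ+…+δ^2 ≥ (34−20)/(20−6) = 1.
At δ = 1/8: partial sum = 0.1406 < 1.0000. Cooperation not sustainable.

No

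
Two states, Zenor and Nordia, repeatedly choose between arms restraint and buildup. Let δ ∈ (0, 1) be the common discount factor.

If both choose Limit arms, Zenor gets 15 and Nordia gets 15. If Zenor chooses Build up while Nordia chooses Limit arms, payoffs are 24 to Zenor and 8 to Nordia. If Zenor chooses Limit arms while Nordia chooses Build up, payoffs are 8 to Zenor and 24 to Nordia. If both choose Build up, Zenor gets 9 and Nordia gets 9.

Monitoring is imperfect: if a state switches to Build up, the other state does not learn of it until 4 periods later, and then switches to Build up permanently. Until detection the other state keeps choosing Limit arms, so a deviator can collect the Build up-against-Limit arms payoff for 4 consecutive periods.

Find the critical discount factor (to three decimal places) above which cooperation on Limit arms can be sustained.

0.880

Deviating for the 4 undetected periods gains 24−15 = 9 per period over cooperation, then loses 15−9 = 6 per period forever once punishment starts.
Gain: 9(1 + δ + … + δ^3); loss: 6·δ^4/(1−δ).
No profitable deviation ⇔ 9(1−δ^4) ≤ 6·δ^4, i.e. δ^4 ≥ 9/(9+6) = 3/5.
Hence δ ≥ (3/5)^(1/4) ≈ 0.880.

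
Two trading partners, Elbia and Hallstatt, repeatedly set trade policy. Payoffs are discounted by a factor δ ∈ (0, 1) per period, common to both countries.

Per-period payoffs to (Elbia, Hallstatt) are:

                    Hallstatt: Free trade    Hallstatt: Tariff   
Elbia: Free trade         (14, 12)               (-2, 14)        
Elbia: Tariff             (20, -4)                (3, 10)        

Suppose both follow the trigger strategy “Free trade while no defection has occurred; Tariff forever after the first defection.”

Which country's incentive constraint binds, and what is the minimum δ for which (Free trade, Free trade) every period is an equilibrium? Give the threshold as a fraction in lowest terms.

Elbia's threshold: (20−14)/(20−3) = 6/17.
Hallstatt's threshold: (14−12)/(14−10) = 1/2.
6/17 < 1/2, so Hallstatt binds and δ* = 1/2.

Hallstatt; δ ≥ 1/2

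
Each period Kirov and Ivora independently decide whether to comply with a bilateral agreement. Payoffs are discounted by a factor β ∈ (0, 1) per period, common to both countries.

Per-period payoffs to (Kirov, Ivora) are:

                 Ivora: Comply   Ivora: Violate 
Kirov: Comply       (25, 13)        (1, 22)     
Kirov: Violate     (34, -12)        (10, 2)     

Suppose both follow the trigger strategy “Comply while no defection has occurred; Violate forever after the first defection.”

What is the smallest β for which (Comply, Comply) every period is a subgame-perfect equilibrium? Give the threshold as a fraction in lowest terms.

For Kirov: deviation gain 34−25 = 9, per-period punishment loss 25−10 = 15. IC gives β ≥ 9/24 = 3/8.
For Ivora: gain 9, loss 11 per period, so β ≥ 9/20.
The tighter constraint is Ivora's, so cooperation needs β ≥ 9/20.

9/20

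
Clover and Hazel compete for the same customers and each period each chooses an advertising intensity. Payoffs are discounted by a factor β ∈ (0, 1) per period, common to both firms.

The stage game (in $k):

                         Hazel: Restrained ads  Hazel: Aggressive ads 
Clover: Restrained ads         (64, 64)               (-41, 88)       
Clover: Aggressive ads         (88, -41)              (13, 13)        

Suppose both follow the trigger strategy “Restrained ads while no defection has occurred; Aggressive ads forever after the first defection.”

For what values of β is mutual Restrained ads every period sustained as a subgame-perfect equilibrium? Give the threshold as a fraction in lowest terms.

64/(1−β) ≥ 88 + 13β/(1−β)
64 ≥ 88 − 75β
β ≥ 24/75 = 8/25.

8/25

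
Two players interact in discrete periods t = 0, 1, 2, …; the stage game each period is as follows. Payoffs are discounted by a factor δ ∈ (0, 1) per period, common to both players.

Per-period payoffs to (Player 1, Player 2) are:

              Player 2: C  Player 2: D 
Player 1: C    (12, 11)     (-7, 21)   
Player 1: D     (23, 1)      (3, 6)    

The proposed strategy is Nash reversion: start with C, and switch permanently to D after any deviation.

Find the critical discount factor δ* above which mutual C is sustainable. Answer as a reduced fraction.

Player 1: cooperation gives 12 each period; deviation gives 23 once then 3 forever.
  12/(1−δ) ≥ 23 + 3δ/(1−δ) ⇒ δ ≥ 11/20.
Player 2: cooperation gives 11 each period; deviation gives 21 once then 6 forever.
  δ ≥ 10/15 = 2/3.
Both must hold, so the binding constraint is Player 2's: δ ≥ 2/3.

2/3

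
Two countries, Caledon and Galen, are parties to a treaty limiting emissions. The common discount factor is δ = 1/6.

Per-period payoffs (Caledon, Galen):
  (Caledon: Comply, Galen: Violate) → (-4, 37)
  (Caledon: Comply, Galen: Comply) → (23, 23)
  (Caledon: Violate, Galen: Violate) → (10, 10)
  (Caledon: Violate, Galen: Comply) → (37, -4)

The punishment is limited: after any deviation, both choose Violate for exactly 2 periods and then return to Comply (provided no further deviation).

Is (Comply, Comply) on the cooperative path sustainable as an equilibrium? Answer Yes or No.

No

IC: δ+…+δ^2 ≥ (37−23)/(23−10) = 14/13.
At δ = 1/6: partial sum = 0.1944 < 1.0769. Cooperation not sustainable.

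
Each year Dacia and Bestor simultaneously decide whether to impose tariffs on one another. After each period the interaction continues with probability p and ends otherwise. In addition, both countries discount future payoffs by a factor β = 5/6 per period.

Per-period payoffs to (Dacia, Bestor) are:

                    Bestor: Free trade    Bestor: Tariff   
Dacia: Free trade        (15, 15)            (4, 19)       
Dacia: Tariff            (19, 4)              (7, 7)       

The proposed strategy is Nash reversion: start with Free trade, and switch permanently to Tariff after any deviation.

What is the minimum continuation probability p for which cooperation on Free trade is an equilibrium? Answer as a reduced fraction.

Expected continuation weight on next period's payoff is β·p = 5/6·p, which plays the role of the discount factor.
Cooperation requires 5/6·p ≥ (19−15)/(19−7) = 1/3, hence p ≥ 2/5.

2/5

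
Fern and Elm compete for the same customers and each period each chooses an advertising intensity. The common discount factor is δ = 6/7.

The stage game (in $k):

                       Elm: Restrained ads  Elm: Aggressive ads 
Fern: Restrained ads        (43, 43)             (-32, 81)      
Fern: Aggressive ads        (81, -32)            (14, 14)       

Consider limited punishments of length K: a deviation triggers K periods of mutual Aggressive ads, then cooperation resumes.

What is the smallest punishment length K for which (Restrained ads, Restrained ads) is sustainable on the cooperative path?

IC: δ(1−δ^K)/(1−δ) ≥ (81−43)/(43−14) = 38/29.
With δ = 6/7: need 1 − δ^K ≥ 38/29·(1−6/7)/(6/7), i.e. δ^K ≤ 0.7816.
Since (6/7)^1 = 0.8571 and (6/7)^2 = 0.7347, the smallest such K is 2.

2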